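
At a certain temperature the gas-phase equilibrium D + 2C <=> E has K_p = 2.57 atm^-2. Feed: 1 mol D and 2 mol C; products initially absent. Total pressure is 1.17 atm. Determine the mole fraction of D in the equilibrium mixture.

Take 1 mol D as basis and let X be its fractional conversion, so ξ = X.
Species balance: n_D = 1 − X; n_C = 2 − 2X; n_E = X.
Total moles n_T = 3 − 2X.
Mole fractions y_i = n_i/n_T; K_p = p_E / (p_D p_C^2) with p_i = y_i·P.
This yields a degree-3 equation in X; solving on (0,1), X = 0.478.
Then n_D = 0.522, n_T = 2.04, so y_D = 0.255.

y_D = 0.255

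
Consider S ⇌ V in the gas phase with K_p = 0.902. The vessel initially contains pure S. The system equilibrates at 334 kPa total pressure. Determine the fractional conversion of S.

Take 1 mol S as basis and let X be its fractional conversion, so ξ = X.
Mole table: n_S = 1 − X; n_V = X.
n_T stays at 1 (no change in mole number).
y_i = n_i/n_T, p_i = y_i·P. K_p = p_V / (p_S).
This yields a degree-1 equation in X; solving on (0,1), X = 0.474.

X = 0.474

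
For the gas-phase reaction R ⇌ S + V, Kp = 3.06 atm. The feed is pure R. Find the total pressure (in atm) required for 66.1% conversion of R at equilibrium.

Let X = conversion of R (basis 1 mol R); extent of reaction ξ = X.
At extent ξ: n_R = 1 − X; n_S = X; n_V = X.
Total moles n_T = 1 + X.
Kp = p_S p_V / (p_R) with p_i = (n_i/n_T)·P.
At X = 0.661: the mole-fraction product g(X) = Π y_i^ν_i = 0.7759. Since Kp = g(X)·P^{1}, P = (Kp/g)^(1/1) = (3.06/0.7759)^(1/1) = 3.94 atm.

P = 3.94 atm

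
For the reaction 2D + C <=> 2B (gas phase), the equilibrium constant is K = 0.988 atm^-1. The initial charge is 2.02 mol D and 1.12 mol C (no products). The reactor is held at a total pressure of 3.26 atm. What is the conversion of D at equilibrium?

Let X = conversion of D (basis 2.02 mol D); extent of reaction ξ = 1.01X.
Species balance: n_D = 2.02 − 2.02X; n_C = 1.12 − 1.01X; n_B = 2.02X.
n_T = Σnᵢ = 3.14 − 1.01X.
With p_i = (n_i/n_T)P, K = p_B^2 / (p_D^2 p_C).
Substituting and setting equal to 0.988 atm^-1 gives a polynomial in X; the root in (0,1) is X = 0.469.

X = 0.469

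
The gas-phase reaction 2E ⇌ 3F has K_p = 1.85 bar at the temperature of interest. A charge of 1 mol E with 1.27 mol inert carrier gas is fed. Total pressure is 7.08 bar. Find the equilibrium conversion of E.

Basis: 1 mol E initially; let X = conversion of E. Extent ξ = 0.5X.
Mole table: n_E = 1 − X; n_F = 1.5X; n_I = 1.27 (inert).
Total moles n_T = 2.27 + 0.5X.
y_i = n_i/n_T, p_i = y_i·P. K_p = p_F^3 / (p_E^2).
Equating to 1.85 bar and solving on 0 < X < 1: X = 0.407.

X = 0.407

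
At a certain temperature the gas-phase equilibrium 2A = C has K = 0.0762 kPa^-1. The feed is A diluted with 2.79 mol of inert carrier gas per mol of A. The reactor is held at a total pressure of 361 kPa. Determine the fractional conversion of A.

Basis: 1 mol A initially; let X = conversion of A. Extent ξ = 0.5X.
Species balance: n_A = 1 − X; n_C = 0.5X; n_I = 2.79 (inert).
Total moles n_T = 3.79 − 0.5X.
y_i = n_i/n_T, p_i = y_i·P. K = p_C / (p_A^2).
Setting this equal to 0.0762 kPa^-1 and taking the physical root (0 < X < 1) gives X = 0.780.

X = 0.780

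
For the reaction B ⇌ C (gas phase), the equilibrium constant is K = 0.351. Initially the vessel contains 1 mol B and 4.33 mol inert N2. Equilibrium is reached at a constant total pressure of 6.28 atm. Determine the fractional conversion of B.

X = 0.260

Take 1 mol B as basis and let X be its fractional conversion, so ξ = X.
Moles: n_B = 1 − X; n_C = X; n_I = 4.33 (inert).
Since Δν = 0, n_T = 5.33 throughout.
Mole fractions y_i = n_i/n_T; K = p_C / (p_B) with p_i = y_i·P.
This yields a degree-1 equation in X; solving on (0,1), X = 0.260.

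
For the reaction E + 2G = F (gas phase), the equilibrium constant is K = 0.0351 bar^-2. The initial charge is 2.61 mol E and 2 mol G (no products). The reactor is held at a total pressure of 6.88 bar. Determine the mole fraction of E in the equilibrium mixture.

Basis: 2 mol G initially; let X = conversion of G. Extent ξ = X.
At extent ξ: n_E = 2.61 − X; n_G = 2 − 2X; n_F = X.
Summing: n_T = 4.61 − 2X.
Mole fractions y_i = n_i/n_T; K = p_F / (p_E p_G^2) with p_i = y_i·P.
Substituting and setting equal to 0.0351 bar^-2 gives a polynomial in X; the root in (0,1) is X = 0.382.
Then n_E = 2.23, n_T = 3.85, so y_E = 0.579.

y_E = 0.579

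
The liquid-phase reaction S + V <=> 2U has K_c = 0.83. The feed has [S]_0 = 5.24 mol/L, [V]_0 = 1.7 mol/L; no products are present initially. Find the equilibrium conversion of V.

X = 0.511

Let X = conversion of V; extent ξ = 1.7·X mol/L.
Concentrations: [S] = 5.24 − 1.7X; [V] = 1.7 − 1.7X; [U] = 3.4X.
K_c = [U]^2 / ([S] [V]).
This equals 0.83 at X = 0.511 (the root in 0 < X < 1).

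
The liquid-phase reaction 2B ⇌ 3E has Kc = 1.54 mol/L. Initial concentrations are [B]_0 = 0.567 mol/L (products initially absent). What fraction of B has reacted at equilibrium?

Let X = conversion of B; extent ξ = 0.567X/2 mol/L.
Concentrations: [B] = 0.567 − 0.567X; [E] = 0.85X.
Kc = [E]^3 / ([B]^2).
Solving Kc = 1.54 for X ∈ (0,1): X = 0.548.

X = 0.548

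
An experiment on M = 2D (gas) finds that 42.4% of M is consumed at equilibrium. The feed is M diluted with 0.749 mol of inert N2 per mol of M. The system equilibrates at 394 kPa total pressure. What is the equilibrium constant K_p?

K_p = 226 kPa

Let X = conversion of M (basis 1 mol M); extent of reaction ξ = X.
Species balance: n_M = 1 − X; n_D = 2X; n_I = 0.749 (inert).
n_T = Σnᵢ = 1.75 + X.
At X = 0.424: n_M = 0.576, n_D = 0.848, n_T = 2.17.
p_i = (n_i/n_T)·P. K_p = p_D^2 / (p_M) = 226 kPa.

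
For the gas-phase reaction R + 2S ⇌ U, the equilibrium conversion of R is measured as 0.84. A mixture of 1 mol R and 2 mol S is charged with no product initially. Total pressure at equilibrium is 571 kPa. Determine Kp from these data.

Let X = conversion of R (basis 1 mol R); extent of reaction ξ = X.
Species balance: n_R = 1 − X; n_S = 2 − 2X; n_U = X.
n_T = Σnᵢ = 3 − 2X.
At X = 0.84: n_R = 0.16, n_S = 0.32, n_U = 0.84, n_T = 1.32.
p_i = (n_i/n_T)·P. Kp = p_U / (p_R p_S^2) = 0.000274 kPa^-2.

Kp = 0.000274 kPa^-2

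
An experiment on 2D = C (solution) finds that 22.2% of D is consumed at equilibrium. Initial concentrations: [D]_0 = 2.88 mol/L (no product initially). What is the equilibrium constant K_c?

K_c = 0.0637 L/mol

Let X = conversion of D.
Concentrations: [D] = 2.88 − 2.88X; [C] = 1.44X.
At X = 0.222: [D] = 2.24, [C] = 0.32.
K_c = [C] / ([D]^2) = 0.0637 L/mol.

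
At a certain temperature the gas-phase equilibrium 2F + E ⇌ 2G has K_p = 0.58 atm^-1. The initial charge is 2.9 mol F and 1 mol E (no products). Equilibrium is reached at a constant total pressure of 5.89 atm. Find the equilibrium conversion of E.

Take 1 mol E as basis and let X be its fractional conversion, so ξ = X.
Moles: n_F = 2.9 − 2X; n_E = 1 − X; n_G = 2X.
Summing: n_T = 3.9 − X.
With p_i = (n_i/n_T)P, K_p = p_G^2 / (p_F^2 p_E).
Substituting and setting equal to 0.58 atm^-1 gives a polynomial in X; the root in (0,1) is X = 0.576.

X = 0.576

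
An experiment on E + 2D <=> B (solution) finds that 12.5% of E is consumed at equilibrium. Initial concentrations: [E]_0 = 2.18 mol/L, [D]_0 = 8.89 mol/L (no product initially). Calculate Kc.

Kc = 0.00205 (mol/L)^-2

Let X = conversion of E.
Concentrations: [E] = 2.18 − 2.18X; [D] = 8.89 − 4.36X; [B] = 2.18X.
At X = 0.125: [E] = 1.91, [D] = 8.35, [B] = 0.273.
Kc = [B] / ([E] [D]^2) = 0.00205 (mol/L)^-2.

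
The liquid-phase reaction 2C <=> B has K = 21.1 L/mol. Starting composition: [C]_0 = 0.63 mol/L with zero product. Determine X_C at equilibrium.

X = 0.824

Let X = conversion of C; extent ξ = 0.63X/2 mol/L.
Concentrations: [C] = 0.63 − 0.63X; [B] = 0.315X.
K = [B] / ([C]^2).
Setting equal to 21.1 and solving for X on (0,1) gives X = 0.824.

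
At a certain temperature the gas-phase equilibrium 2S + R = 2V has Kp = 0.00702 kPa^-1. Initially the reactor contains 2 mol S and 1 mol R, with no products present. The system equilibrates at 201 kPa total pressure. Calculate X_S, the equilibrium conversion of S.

Basis: 2 mol S initially; let X = conversion of S. Extent ξ = X.
Moles: n_S = 2 − 2X; n_R = 1 − X; n_V = 2X.
Total moles n_T = 3 − X.
y_i = n_i/n_T, p_i = y_i·P. Kp = p_V^2 / (p_S^2 p_R).
This yields a degree-3 equation in X; solving on (0,1), X = 0.368.

X = 0.368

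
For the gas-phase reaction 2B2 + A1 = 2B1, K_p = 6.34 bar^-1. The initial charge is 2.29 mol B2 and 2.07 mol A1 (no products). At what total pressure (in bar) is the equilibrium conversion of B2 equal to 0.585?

P = 0.826 bar

Take 2.29 mol B2 as basis and let X be its fractional conversion, so ξ = 1.15X.
Species balance: n_B2 = 2.29 − 2.29X; n_A1 = 2.07 − 1.15X; n_B1 = 2.29X.
n_T = Σnᵢ = 4.36 − 1.15X.
K_p = p_B1^2 / (p_B2^2 p_A1) with p_i = (n_i/n_T)·P.
At X = 0.585: the mole-fraction product g(X) = Π y_i^ν_i = 5.237. Since K_p = g(X)·P^{-1}, P = (g/K_p)^(1/1) = (5.237/6.34)^(1/1) = 0.826 bar.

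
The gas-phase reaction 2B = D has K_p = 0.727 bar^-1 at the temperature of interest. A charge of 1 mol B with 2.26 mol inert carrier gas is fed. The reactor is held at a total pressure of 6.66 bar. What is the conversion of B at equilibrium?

Basis: 1 mol B initially; let X = conversion of B. Extent ξ = 0.5X.
Moles: n_B = 1 − X; n_D = 0.5X; n_I = 2.26 (inert).
n_T = Σnᵢ = 3.26 − 0.5X.
Mole fractions y_i = n_i/n_T; K_p = p_D / (p_B^2) with p_i = y_i·P.
Setting this equal to 0.727 bar^-1 and taking the physical root (0 < X < 1) gives X = 0.579.

X = 0.579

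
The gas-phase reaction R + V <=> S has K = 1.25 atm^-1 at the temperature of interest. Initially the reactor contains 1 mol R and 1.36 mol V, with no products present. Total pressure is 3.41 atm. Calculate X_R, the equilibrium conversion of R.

Basis: 1 mol R initially; let X = conversion of R. Extent ξ = X.
Species balance: n_R = 1 − X; n_V = 1.36 − X; n_S = X.
n_T = Σnᵢ = 2.36 − X.
Mole fractions y_i = n_i/n_T; K = p_S / (p_R p_V) with p_i = y_i·P.
Setting this equal to 1.25 atm^-1 and taking the physical root (0 < X < 1) gives X = 0.641.

X = 0.641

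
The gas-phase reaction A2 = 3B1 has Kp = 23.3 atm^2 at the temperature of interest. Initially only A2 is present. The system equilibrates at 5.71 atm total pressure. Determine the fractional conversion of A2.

Let X = conversion of A2 (basis 1 mol A2); extent of reaction ξ = X.
Moles: n_A2 = 1 − X; n_B1 = 3X.
Total moles n_T = 1 + 2X.
Mole fractions y_i = n_i/n_T; Kp = p_B1^3 / (p_A2) with p_i = y_i·P.
Setting this equal to 23.3 atm^2 and taking the physical root (0 < X < 1) gives X = 0.370.

X = 0.370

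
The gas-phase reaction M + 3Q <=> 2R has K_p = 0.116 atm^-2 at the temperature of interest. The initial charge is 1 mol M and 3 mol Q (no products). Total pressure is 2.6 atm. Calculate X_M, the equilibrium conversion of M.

X = 0.318

Take 1 mol M as basis and let X be its fractional conversion, so ξ = X.
Species balance: n_M = 1 − X; n_Q = 3 − 3X; n_R = 2X.
Summing: n_T = 4 − 2X.
With p_i = (n_i/n_T)P, K_p = p_R^2 / (p_M p_Q^3).
Equating to 0.116 atm^-2 and solving on 0 < X < 1: X = 0.318.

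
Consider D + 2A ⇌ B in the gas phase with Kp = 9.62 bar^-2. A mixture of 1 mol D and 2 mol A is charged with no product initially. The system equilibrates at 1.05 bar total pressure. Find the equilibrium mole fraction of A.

y_A = 0.415

Let X = conversion of D (basis 1 mol D); extent of reaction ξ = X.
Species balance: n_D = 1 − X; n_A = 2 − 2X; n_B = X.
n_T = Σnᵢ = 3 − 2X.
With p_i = (n_i/n_T)P, Kp = p_B / (p_D p_A^2).
Equating to 9.62 bar^-2 and solving on 0 < X < 1: X = 0.646.
Then n_A = 0.708, n_T = 1.71, so y_A = 0.415.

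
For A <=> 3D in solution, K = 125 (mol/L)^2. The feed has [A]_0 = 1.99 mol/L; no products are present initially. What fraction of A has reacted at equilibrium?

Let X = conversion of A; extent ξ = 1.99·X mol/L.
Concentrations: [A] = 1.99 − 1.99X; [D] = 5.97X.
K = [D]^3 / ([A]).
Equating to 125 (mol/L)^2: the physical root is X = 0.703.

X = 0.703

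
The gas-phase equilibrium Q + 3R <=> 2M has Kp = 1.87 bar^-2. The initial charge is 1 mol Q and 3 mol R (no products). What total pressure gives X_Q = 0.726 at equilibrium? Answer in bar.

P = 6.94 bar

Basis: 1 mol Q initially; let X = conversion of Q. Extent ξ = X.
Mole table: n_Q = 1 − X; n_R = 3 − 3X; n_M = 2X.
Summing: n_T = 4 − 2X.
Kp = p_M^2 / (p_Q p_R^3) with p_i = (n_i/n_T)·P.
At X = 0.726: the mole-fraction product g(X) = Π y_i^ν_i = 89.94. Since Kp = g(X)·P^{-2}, P = (g/Kp)^(1/2) = (89.94/1.87)^(1/2) = 6.94 bar.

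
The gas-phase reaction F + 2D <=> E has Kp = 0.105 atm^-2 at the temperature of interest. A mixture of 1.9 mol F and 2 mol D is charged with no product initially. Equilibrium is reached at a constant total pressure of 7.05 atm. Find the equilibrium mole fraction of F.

y_F = 0.481

Basis: 2 mol D initially; let X = conversion of D. Extent ξ = X.
Moles: n_F = 1.9 − X; n_D = 2 − 2X; n_E = X.
Summing: n_T = 3.9 − 2X.
y_i = n_i/n_T, p_i = y_i·P. Kp = p_E / (p_F p_D^2).
Substituting and setting equal to 0.105 atm^-2 gives a polynomial in X; the root in (0,1) is X = 0.599.
Then n_F = 1.3, n_T = 2.7, so y_F = 0.481.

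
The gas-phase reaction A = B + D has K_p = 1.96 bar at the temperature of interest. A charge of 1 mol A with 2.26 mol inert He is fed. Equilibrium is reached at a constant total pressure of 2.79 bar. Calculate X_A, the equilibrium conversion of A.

X = 0.784

Let X = conversion of A (basis 1 mol A); extent of reaction ξ = X.
Species balance: n_A = 1 − X; n_B = X; n_D = X; n_I = 2.26 (inert).
n_T = Σnᵢ = 3.26 + X.
With p_i = (n_i/n_T)P, K_p = p_B p_D / (p_A).
This yields a degree-2 equation in X; solving on (0,1), X = 0.784.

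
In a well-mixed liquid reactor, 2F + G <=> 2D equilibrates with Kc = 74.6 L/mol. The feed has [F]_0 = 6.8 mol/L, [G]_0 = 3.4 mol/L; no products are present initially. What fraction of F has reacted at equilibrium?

Let X = conversion of F; extent ξ = 6.8X/2 mol/L.
Concentrations: [F] = 6.8 − 6.8X; [G] = 3.4 − 3.4X; [D] = 6.8X.
Kc = [D]^2 / ([F]^2 [G]).
Equating to 74.6 L/mol: the physical root is X = 0.857.

X = 0.857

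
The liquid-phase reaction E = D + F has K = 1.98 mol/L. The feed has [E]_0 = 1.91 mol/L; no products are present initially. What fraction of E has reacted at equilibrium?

Let X = conversion of E; extent ξ = 1.91·X mol/L.
Concentrations: [E] = 1.91 − 1.91X; [D] = 1.91X; [F] = 1.91X.
K = [D] [F] / ([E]).
Equating to 1.98 mol/L: the physical root is X = 0.624.

X = 0.624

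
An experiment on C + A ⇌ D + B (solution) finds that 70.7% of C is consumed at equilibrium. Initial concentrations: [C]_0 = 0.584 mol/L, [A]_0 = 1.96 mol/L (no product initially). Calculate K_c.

Let X = conversion of C.
Concentrations: [C] = 0.584 − 0.584X; [A] = 1.96 − 0.584X; [D] = 0.584X; [B] = 0.584X.
At X = 0.707: [C] = 0.171, [A] = 1.55, [D] = 0.413, [B] = 0.413.
K_c = [D] [B] / ([C] [A]) = 0.644.

K_c = 0.644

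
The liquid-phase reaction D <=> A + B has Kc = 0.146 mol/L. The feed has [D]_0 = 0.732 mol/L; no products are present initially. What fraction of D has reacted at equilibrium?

X = 0.358

Let X = conversion of D; extent ξ = 0.732·X mol/L.
Concentrations: [D] = 0.732 − 0.732X; [A] = 0.732X; [B] = 0.732X.
Kc = [A] [B] / ([D]).
Equating to 0.146 mol/L: the physical root is X = 0.358.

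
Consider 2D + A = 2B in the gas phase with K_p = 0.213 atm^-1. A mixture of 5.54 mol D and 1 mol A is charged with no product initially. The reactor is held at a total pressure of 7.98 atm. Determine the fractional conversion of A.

Take 1 mol A as basis and let X be its fractional conversion, so ξ = X.
Species balance: n_D = 5.54 − 2X; n_A = 1 − X; n_B = 2X.
n_T = Σnᵢ = 6.54 − X.
With p_i = (n_i/n_T)P, K_p = p_B^2 / (p_D^2 p_A).
Substituting and setting equal to 0.213 atm^-1 gives a polynomial in X; the root in (0,1) is X = 0.661.

X = 0.661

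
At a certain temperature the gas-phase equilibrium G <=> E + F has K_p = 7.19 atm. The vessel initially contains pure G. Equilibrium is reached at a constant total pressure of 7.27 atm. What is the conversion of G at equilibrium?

Basis: 1 mol G initially; let X = conversion of G. Extent ξ = X.
Moles: n_G = 1 − X; n_E = X; n_F = X.
Summing: n_T = 1 + X.
Mole fractions y_i = n_i/n_T; K_p = p_E p_F / (p_G) with p_i = y_i·P.
Substituting and setting equal to 7.19 atm gives a polynomial in X; the root in (0,1) is X = 0.705.

X = 0.705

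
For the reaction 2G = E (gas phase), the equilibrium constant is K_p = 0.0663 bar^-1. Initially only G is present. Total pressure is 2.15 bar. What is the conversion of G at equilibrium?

Let X = conversion of G (basis 1 mol G); extent of reaction ξ = 0.5X.
At extent ξ: n_G = 1 − X; n_E = 0.5X.
Summing: n_T = 1 − 0.5X.
Mole fractions y_i = n_i/n_T; K_p = p_E / (p_G^2) with p_i = y_i·P.
Setting this equal to 0.0663 bar^-1 and taking the physical root (0 < X < 1) gives X = 0.202.

X = 0.202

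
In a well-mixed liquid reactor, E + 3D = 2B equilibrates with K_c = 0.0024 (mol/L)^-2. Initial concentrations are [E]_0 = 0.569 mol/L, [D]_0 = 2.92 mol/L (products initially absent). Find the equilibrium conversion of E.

X = 0.134

Let X = conversion of E; extent ξ = 0.569·X mol/L.
Concentrations: [E] = 0.569 − 0.569X; [D] = 2.92 − 1.71X; [B] = 1.14X.
K_c = [B]^2 / ([E] [D]^3).
This equals 0.0024 at X = 0.134 (the root in 0 < X < 1).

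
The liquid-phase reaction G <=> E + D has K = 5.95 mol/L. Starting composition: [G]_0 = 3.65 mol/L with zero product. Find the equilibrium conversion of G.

X = 0.700

Let X = conversion of G; extent ξ = 3.65·X mol/L.
Concentrations: [G] = 3.65 − 3.65X; [E] = 3.65X; [D] = 3.65X.
K = [E] [D] / ([G]).
This equals 5.95 at X = 0.700 (the root in 0 < X < 1).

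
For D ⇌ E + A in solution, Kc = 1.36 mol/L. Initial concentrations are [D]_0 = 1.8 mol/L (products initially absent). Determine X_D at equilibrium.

X = 0.570

Let X = conversion of D; extent ξ = 1.8·X mol/L.
Concentrations: [D] = 1.8 − 1.8X; [E] = 1.8X; [A] = 1.8X.
Kc = [E] [A] / ([D]).
Equating to 1.36 mol/L: the physical root is X = 0.570.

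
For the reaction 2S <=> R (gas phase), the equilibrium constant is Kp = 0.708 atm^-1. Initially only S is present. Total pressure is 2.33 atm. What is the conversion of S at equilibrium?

X = 0.637

Take 1 mol S as basis and let X be its fractional conversion, so ξ = 0.5X.
At extent ξ: n_S = 1 − X; n_R = 0.5X.
Total moles n_T = 1 − 0.5X.
y_i = n_i/n_T, p_i = y_i·P. Kp = p_R / (p_S^2).
Substituting and setting equal to 0.708 atm^-1 gives a polynomial in X; the root in (0,1) is X = 0.637.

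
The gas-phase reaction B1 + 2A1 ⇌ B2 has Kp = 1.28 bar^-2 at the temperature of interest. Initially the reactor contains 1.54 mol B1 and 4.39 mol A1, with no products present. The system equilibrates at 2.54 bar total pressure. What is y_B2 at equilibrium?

y_B2 = 0.309

Basis: 1.54 mol B1 initially; let X = conversion of B1. Extent ξ = 1.54X.
Mole table: n_B1 = 1.54 − 1.54X; n_A1 = 4.39 − 3.08X; n_B2 = 1.54X.
n_T = Σnᵢ = 5.93 − 3.08X.
y_i = n_i/n_T, p_i = y_i·P. Kp = p_B2 / (p_B1 p_A1^2).
Substituting and setting equal to 1.28 bar^-2 gives a polynomial in X; the root in (0,1) is X = 0.735.
Then n_B2 = 1.13, n_T = 3.67, so y_B2 = 0.309.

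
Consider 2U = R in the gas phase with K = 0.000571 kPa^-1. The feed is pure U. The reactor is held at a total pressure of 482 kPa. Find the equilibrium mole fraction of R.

Let X = conversion of U (basis 1 mol U); extent of reaction ξ = 0.5X.
Moles: n_U = 1 − X; n_R = 0.5X.
Summing: n_T = 1 − 0.5X.
y_i = n_i/n_T, p_i = y_i·P. K = p_R / (p_U^2).
This yields a degree-2 equation in X; solving on (0,1), X = 0.310.
Then n_R = 0.155, n_T = 0.845, so y_R = 0.183.

y_R = 0.183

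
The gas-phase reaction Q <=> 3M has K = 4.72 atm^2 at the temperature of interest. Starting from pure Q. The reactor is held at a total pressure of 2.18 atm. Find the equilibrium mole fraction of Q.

Take 1 mol Q as basis and let X be its fractional conversion, so ξ = X.
Mole table: n_Q = 1 − X; n_M = 3X.
Summing: n_T = 1 + 2X.
Mole fractions y_i = n_i/n_T; K = p_M^3 / (p_Q) with p_i = y_i·P.
Setting this equal to 4.72 atm^2 and taking the physical root (0 < X < 1) gives X = 0.416.
Then n_Q = 0.584, n_T = 1.83, so y_Q = 0.319.

y_Q = 0.319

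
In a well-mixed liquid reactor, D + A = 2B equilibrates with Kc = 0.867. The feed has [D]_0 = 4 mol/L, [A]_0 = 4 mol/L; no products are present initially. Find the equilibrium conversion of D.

X = 0.318

Let X = conversion of D; extent ξ = 4·X mol/L.
Concentrations: [D] = 4 − 4X; [A] = 4 − 4X; [B] = 8X.
Kc = [B]^2 / ([D] [A]).
Solving Kc = 0.867 for X ∈ (0,1): X = 0.318.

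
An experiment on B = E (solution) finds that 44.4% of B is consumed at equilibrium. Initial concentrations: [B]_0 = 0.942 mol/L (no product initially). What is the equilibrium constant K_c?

K_c = 0.799

Let X = conversion of B.
Concentrations: [B] = 0.942 − 0.942X; [E] = 0.942X.
At X = 0.444: [B] = 0.524, [E] = 0.418.
K_c = [E] / ([B]) = 0.799.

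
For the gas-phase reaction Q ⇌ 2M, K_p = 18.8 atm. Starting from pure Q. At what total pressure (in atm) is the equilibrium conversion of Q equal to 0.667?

Basis: 1 mol Q initially; let X = conversion of Q. Extent ξ = X.
Mole table: n_Q = 1 − X; n_M = 2X.
n_T = Σnᵢ = 1 + X.
K_p = p_M^2 / (p_Q) with p_i = (n_i/n_T)·P.
At X = 0.667: the mole-fraction product g(X) = Π y_i^ν_i = 3.206. Since K_p = g(X)·P^{1}, P = (K_p/g)^(1/1) = (18.8/3.206)^(1/1) = 5.86 atm.

P = 5.86 atm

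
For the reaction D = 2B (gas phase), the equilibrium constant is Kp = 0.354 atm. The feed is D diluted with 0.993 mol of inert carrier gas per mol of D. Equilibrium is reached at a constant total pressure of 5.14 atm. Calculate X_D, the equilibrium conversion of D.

X = 0.175

Take 1 mol D as basis and let X be its fractional conversion, so ξ = X.
At extent ξ: n_D = 1 − X; n_B = 2X; n_I = 0.993 (inert).
n_T = Σnᵢ = 1.99 + X.
With p_i = (n_i/n_T)P, Kp = p_B^2 / (p_D).
Substituting and setting equal to 0.354 atm gives a polynomial in X; the root in (0,1) is X = 0.175.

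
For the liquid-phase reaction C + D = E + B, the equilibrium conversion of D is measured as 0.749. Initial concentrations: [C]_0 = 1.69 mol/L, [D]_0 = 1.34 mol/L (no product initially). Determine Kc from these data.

Kc = 4.36

Let X = conversion of D.
Concentrations: [C] = 1.69 − 1.34X; [D] = 1.34 − 1.34X; [E] = 1.34X; [B] = 1.34X.
At X = 0.749: [C] = 0.686, [D] = 0.336, [E] = 1, [B] = 1.
Kc = [E] [B] / ([C] [D]) = 4.36.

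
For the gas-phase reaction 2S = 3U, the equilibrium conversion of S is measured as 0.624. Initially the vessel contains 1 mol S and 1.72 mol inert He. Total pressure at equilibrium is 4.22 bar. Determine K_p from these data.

Let X = conversion of S (basis 1 mol S); extent of reaction ξ = 0.5X.
Species balance: n_S = 1 − X; n_U = 1.5X; n_I = 1.72 (inert).
n_T = Σnᵢ = 2.72 + 0.5X.
At X = 0.624: n_S = 0.376, n_U = 0.936, n_T = 3.03.
p_i = (n_i/n_T)·P. K_p = p_U^3 / (p_S^2) = 8.07 bar.

K_p = 8.07 bar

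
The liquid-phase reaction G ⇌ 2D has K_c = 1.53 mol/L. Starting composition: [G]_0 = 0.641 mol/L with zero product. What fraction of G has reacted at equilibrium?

X = 0.530

Let X = conversion of G; extent ξ = 0.641·X mol/L.
Concentrations: [G] = 0.641 − 0.641X; [D] = 1.28X.
K_c = [D]^2 / ([G]).
This equals 1.53 at X = 0.530 (the root in 0 < X < 1).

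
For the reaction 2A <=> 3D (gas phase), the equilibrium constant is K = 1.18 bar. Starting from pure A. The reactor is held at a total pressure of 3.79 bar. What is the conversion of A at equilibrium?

Basis: 1 mol A initially; let X = conversion of A. Extent ξ = 0.5X.
At extent ξ: n_A = 1 − X; n_D = 1.5X.
Total moles n_T = 1 + 0.5X.
With p_i = (n_i/n_T)P, K = p_D^3 / (p_A^2).
Setting this equal to 1.18 bar and taking the physical root (0 < X < 1) gives X = 0.356.

X = 0.356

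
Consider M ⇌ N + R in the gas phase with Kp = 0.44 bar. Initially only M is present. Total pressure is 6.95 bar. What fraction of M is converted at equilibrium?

Take 1 mol M as basis and let X be its fractional conversion, so ξ = X.
Species balance: n_M = 1 − X; n_N = X; n_R = X.
n_T = Σnᵢ = 1 + X.
With p_i = (n_i/n_T)P, Kp = p_N p_R / (p_M).
Substituting and setting equal to 0.44 bar gives a polynomial in X; the root in (0,1) is X = 0.244.

X = 0.244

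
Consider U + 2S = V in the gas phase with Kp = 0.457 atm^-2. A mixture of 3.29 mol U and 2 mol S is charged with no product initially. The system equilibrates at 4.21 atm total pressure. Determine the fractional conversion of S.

X = 0.652

Basis: 2 mol S initially; let X = conversion of S. Extent ξ = X.
At extent ξ: n_U = 3.29 − X; n_S = 2 − 2X; n_V = X.
Summing: n_T = 5.29 − 2X.
With p_i = (n_i/n_T)P, Kp = p_V / (p_U p_S^2).
Substituting and setting equal to 0.457 atm^-2 gives a polynomial in X; the root in (0,1) is X = 0.652.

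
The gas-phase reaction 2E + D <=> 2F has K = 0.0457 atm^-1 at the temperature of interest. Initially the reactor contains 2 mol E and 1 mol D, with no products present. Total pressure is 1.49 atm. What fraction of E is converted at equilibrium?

X = 0.126

Let X = conversion of E (basis 2 mol E); extent of reaction ξ = X.
Species balance: n_E = 2 − 2X; n_D = 1 − X; n_F = 2X.
n_T = Σnᵢ = 3 − X.
With p_i = (n_i/n_T)P, K = p_F^2 / (p_E^2 p_D).
Equating to 0.0457 atm^-1 and solving on 0 < X < 1: X = 0.126.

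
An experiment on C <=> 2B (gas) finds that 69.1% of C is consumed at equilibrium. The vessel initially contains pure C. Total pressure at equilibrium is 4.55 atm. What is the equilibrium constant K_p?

Let X = conversion of C (basis 1 mol C); extent of reaction ξ = X.
At extent ξ: n_C = 1 − X; n_B = 2X.
Summing: n_T = 1 + X.
At X = 0.691: n_C = 0.309, n_B = 1.38, n_T = 1.69.
p_i = (n_i/n_T)·P. K_p = p_B^2 / (p_C) = 16.6 atm.

K_p = 16.6 atm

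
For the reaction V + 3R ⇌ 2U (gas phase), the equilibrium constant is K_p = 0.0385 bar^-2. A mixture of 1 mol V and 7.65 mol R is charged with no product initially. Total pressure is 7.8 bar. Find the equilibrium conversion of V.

X = 0.721

Take 1 mol V as basis and let X be its fractional conversion, so ξ = X.
At extent ξ: n_V = 1 − X; n_R = 7.65 − 3X; n_U = 2X.
Summing: n_T = 8.65 − 2X.
Mole fractions y_i = n_i/n_T; K_p = p_U^2 / (p_V p_R^3) with p_i = y_i·P.
This yields a degree-4 equation in X; solving on (0,1), X = 0.721.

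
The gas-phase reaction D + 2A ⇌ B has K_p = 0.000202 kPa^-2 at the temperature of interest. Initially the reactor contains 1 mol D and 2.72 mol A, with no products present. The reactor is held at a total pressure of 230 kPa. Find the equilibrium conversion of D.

Let X = conversion of D (basis 1 mol D); extent of reaction ξ = X.
Moles: n_D = 1 − X; n_A = 2.72 − 2X; n_B = X.
n_T = Σnᵢ = 3.72 − 2X.
Mole fractions y_i = n_i/n_T; K_p = p_B / (p_D p_A^2) with p_i = y_i·P.
Setting this equal to 0.000202 kPa^-2 and taking the physical root (0 < X < 1) gives X = 0.761.

X = 0.761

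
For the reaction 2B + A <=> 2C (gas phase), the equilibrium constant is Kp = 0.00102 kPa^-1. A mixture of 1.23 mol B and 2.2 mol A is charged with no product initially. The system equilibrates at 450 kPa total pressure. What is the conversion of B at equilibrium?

X = 0.347

Take 1.23 mol B as basis and let X be its fractional conversion, so ξ = 0.615X.
Mole table: n_B = 1.23 − 1.23X; n_A = 2.2 − 0.615X; n_C = 1.23X.
Summing: n_T = 3.43 − 0.615X.
y_i = n_i/n_T, p_i = y_i·P. Kp = p_C^2 / (p_B^2 p_A).
This yields a degree-3 equation in X; solving on (0,1), X = 0.347.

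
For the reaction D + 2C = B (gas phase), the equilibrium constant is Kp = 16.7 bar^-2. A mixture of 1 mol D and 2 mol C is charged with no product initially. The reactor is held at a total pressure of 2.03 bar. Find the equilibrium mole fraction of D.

Take 1 mol D as basis and let X be its fractional conversion, so ξ = X.
At extent ξ: n_D = 1 − X; n_C = 2 − 2X; n_B = X.
n_T = Σnᵢ = 3 − 2X.
With p_i = (n_i/n_T)P, Kp = p_B / (p_D p_C^2).
Setting this equal to 16.7 bar^-2 and taking the physical root (0 < X < 1) gives X = 0.824.
Then n_D = 0.176, n_T = 1.35, so y_D = 0.130.

y_D = 0.130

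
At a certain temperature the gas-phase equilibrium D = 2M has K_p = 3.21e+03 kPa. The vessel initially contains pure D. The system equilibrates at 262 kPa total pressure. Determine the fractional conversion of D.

X = 0.868

Basis: 1 mol D initially; let X = conversion of D. Extent ξ = X.
Species balance: n_D = 1 − X; n_M = 2X.
Total moles n_T = 1 + X.
Mole fractions y_i = n_i/n_T; K_p = p_M^2 / (p_D) with p_i = y_i·P.
This yields a degree-2 equation in X; solving on (0,1), X = 0.868.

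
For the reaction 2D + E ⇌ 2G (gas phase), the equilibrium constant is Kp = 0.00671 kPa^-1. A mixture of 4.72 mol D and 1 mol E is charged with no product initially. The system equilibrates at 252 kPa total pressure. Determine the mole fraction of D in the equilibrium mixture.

Let X = conversion of E (basis 1 mol E); extent of reaction ξ = X.
Mole table: n_D = 4.72 − 2X; n_E = 1 − X; n_G = 2X.
n_T = Σnᵢ = 5.72 − X.
With p_i = (n_i/n_T)P, Kp = p_G^2 / (p_D^2 p_E).
This yields a degree-3 equation in X; solving on (0,1), X = 0.619.
Then n_D = 3.48, n_T = 5.1, so y_D = 0.683.

y_D = 0.683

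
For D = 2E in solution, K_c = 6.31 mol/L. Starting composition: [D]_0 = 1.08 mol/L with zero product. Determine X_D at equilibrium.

Let X = conversion of D; extent ξ = 1.08·X mol/L.
Concentrations: [D] = 1.08 − 1.08X; [E] = 2.16X.
K_c = [E]^2 / ([D]).
Setting equal to 6.31 and solving for X on (0,1) gives X = 0.682.

X = 0.682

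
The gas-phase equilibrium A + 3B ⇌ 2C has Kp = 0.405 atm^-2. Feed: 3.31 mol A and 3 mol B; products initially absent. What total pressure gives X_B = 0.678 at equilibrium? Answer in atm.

P = 6.85 atm

Let X = conversion of B (basis 3 mol B); extent of reaction ξ = X.
At extent ξ: n_A = 3.31 − X; n_B = 3 − 3X; n_C = 2X.
Summing: n_T = 6.31 − 2X.
Kp = p_C^2 / (p_A p_B^3) with p_i = (n_i/n_T)·P.
At X = 0.678: the mole-fraction product g(X) = Π y_i^ν_i = 19.02. Since Kp = g(X)·P^{-2}, P = (g/Kp)^(1/2) = (19.02/0.405)^(1/2) = 6.85 atm.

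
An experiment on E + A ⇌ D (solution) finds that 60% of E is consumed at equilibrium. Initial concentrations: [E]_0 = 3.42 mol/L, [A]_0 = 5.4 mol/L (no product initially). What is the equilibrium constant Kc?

Kc = 0.448 L/mol

Let X = conversion of E.
Concentrations: [E] = 3.42 − 3.42X; [A] = 5.4 − 3.42X; [D] = 3.42X.
At X = 0.6: [E] = 1.37, [A] = 3.35, [D] = 2.05.
Kc = [D] / ([E] [A]) = 0.448 L/mol.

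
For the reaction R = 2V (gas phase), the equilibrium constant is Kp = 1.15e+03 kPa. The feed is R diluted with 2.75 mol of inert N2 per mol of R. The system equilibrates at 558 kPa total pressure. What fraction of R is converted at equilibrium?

Let X = conversion of R (basis 1 mol R); extent of reaction ξ = X.
Species balance: n_R = 1 − X; n_V = 2X; n_I = 2.75 (inert).
Summing: n_T = 3.75 + X.
With p_i = (n_i/n_T)P, Kp = p_V^2 / (p_R).
Substituting and setting equal to 1.15e+03 kPa gives a polynomial in X; the root in (0,1) is X = 0.755.

X = 0.755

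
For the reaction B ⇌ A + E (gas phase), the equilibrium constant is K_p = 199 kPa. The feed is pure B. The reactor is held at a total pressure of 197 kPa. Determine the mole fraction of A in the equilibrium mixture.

y_A = 0.415

Basis: 1 mol B initially; let X = conversion of B. Extent ξ = X.
Species balance: n_B = 1 − X; n_A = X; n_E = X.
Summing: n_T = 1 + X.
With p_i = (n_i/n_T)P, K_p = p_A p_E / (p_B).
Setting this equal to 199 kPa and taking the physical root (0 < X < 1) gives X = 0.709.
Then n_A = 0.709, n_T = 1.71, so y_A = 0.415.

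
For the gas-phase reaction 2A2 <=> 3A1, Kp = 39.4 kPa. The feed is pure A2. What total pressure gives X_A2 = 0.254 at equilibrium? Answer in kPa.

P = 447 kPa

Take 1 mol A2 as basis and let X be its fractional conversion, so ξ = 0.5X.
Species balance: n_A2 = 1 − X; n_A1 = 1.5X.
Summing: n_T = 1 + 0.5X.
Kp = p_A1^3 / (p_A2^2) with p_i = (n_i/n_T)·P.
At X = 0.254: the mole-fraction product g(X) = Π y_i^ν_i = 0.08818. Since Kp = g(X)·P^{1}, P = (Kp/g)^(1/1) = (39.4/0.08818)^(1/1) = 447 kPa.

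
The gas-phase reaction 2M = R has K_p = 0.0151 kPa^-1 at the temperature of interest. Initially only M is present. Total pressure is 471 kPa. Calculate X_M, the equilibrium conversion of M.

Take 1 mol M as basis and let X be its fractional conversion, so ξ = 0.5X.
Mole table: n_M = 1 − X; n_R = 0.5X.
n_T = Σnᵢ = 1 − 0.5X.
With p_i = (n_i/n_T)P, K_p = p_R / (p_M^2).
This yields a degree-2 equation in X; solving on (0,1), X = 0.816.

X = 0.816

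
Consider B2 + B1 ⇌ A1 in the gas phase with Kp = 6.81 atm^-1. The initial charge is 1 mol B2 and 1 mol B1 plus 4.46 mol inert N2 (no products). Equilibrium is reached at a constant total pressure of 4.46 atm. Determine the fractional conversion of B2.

Basis: 1 mol B2 initially; let X = conversion of B2. Extent ξ = X.
Moles: n_B2 = 1 − X; n_B1 = 1 − X; n_A1 = X; n_I = 4.46 (inert).
n_T = Σnᵢ = 6.46 − X.
y_i = n_i/n_T, p_i = y_i·P. Kp = p_A1 / (p_B2 p_B1).
Equating to 6.81 atm^-1 and solving on 0 < X < 1: X = 0.648.

X = 0.648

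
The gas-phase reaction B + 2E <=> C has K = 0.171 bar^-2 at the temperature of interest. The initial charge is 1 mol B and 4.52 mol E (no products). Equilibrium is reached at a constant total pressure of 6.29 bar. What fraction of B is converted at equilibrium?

Basis: 1 mol B initially; let X = conversion of B. Extent ξ = X.
At extent ξ: n_B = 1 − X; n_E = 4.52 − 2X; n_C = X.
Total moles n_T = 5.52 − 2X.
y_i = n_i/n_T, p_i = y_i·P. K = p_C / (p_B p_E^2).
Setting this equal to 0.171 bar^-2 and taking the physical root (0 < X < 1) gives X = 0.790.

X = 0.790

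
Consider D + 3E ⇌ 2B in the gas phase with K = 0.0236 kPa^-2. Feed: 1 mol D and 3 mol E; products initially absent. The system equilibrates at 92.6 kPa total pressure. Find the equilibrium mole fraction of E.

Basis: 1 mol D initially; let X = conversion of D. Extent ξ = X.
At extent ξ: n_D = 1 − X; n_E = 3 − 3X; n_B = 2X.
n_T = Σnᵢ = 4 − 2X.
y_i = n_i/n_T, p_i = y_i·P. K = p_B^2 / (p_D p_E^3).
Substituting and setting equal to 0.0236 kPa^-2 gives a polynomial in X; the root in (0,1) is X = 0.773.
Then n_E = 0.68, n_T = 2.45, so y_E = 0.277.

y_E = 0.277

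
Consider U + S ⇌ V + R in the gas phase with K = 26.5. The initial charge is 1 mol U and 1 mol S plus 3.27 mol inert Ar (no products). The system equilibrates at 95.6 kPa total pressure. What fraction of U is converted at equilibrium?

X = 0.837

Let X = conversion of U (basis 1 mol U); extent of reaction ξ = X.
Species balance: n_U = 1 − X; n_S = 1 − X; n_V = X; n_R = X; n_I = 3.27 (inert).
n_T stays at 5.27 (no change in mole number).
Mole fractions y_i = n_i/n_T; K = p_V p_R / (p_U p_S) with p_i = y_i·P.
Setting this equal to 26.5 and taking the physical root (0 < X < 1) gives X = 0.837.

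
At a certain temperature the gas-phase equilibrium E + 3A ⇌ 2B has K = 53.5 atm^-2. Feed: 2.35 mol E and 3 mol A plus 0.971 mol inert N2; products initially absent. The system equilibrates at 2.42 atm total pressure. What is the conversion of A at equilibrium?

Take 3 mol A as basis and let X be its fractional conversion, so ξ = X.
Species balance: n_E = 2.35 − X; n_A = 3 − 3X; n_B = 2X; n_I = 0.971 (inert).
Summing: n_T = 6.32 − 2X.
Mole fractions y_i = n_i/n_T; K = p_B^2 / (p_E p_A^3) with p_i = y_i·P.
This yields a degree-4 equation in X; solving on (0,1), X = 0.833.

X = 0.833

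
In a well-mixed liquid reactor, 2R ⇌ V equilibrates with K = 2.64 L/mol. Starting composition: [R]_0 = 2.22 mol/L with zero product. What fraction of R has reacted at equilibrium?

X = 0.747

Let X = conversion of R; extent ξ = 2.22X/2 mol/L.
Concentrations: [R] = 2.22 − 2.22X; [V] = 1.11X.
K = [V] / ([R]^2).
Equating to 2.64 L/mol: the physical root is X = 0.747.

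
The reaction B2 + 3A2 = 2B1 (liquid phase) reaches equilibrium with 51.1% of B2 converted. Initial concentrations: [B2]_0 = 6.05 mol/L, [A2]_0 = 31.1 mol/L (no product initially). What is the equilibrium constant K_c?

K_c = 0.00124 (mol/L)^-2

Let X = conversion of B2.
Concentrations: [B2] = 6.05 − 6.05X; [A2] = 31.1 − 18.1X; [B1] = 12.1X.
At X = 0.511: [B2] = 2.96, [A2] = 21.8, [B1] = 6.18.
K_c = [B1]^2 / ([B2] [A2]^3) = 0.00124 (mol/L)^-2.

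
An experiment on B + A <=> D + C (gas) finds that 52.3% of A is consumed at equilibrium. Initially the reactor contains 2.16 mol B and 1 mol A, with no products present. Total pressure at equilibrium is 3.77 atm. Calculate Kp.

Kp = 0.35

Let X = conversion of A (basis 1 mol A); extent of reaction ξ = X.
Moles: n_B = 2.16 − X; n_A = 1 − X; n_D = X; n_C = X.
n_T stays at 3.16 (no change in mole number).
At X = 0.523: n_B = 1.64, n_A = 0.477, n_D = 0.523, n_C = 0.523, n_T = 3.16.
p_i = (n_i/n_T)·P. Kp = p_D p_C / (p_B p_A) = 0.35.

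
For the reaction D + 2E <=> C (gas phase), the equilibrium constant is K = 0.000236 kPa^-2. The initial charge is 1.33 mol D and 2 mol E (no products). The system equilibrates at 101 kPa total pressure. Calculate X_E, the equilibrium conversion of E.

Basis: 2 mol E initially; let X = conversion of E. Extent ξ = X.
At extent ξ: n_D = 1.33 − X; n_E = 2 − 2X; n_C = X.
n_T = Σnᵢ = 3.33 − 2X.
y_i = n_i/n_T, p_i = y_i·P. K = p_C / (p_D p_E^2).
Substituting and setting equal to 0.000236 kPa^-2 gives a polynomial in X; the root in (0,1) is X = 0.443.

X = 0.443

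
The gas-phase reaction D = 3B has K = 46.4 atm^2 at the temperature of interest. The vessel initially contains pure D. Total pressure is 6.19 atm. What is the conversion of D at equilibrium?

X = 0.446

Take 1 mol D as basis and let X be its fractional conversion, so ξ = X.
Species balance: n_D = 1 − X; n_B = 3X.
Summing: n_T = 1 + 2X.
y_i = n_i/n_T, p_i = y_i·P. K = p_B^3 / (p_D).
Equating to 46.4 atm^2 and solving on 0 < X < 1: X = 0.446.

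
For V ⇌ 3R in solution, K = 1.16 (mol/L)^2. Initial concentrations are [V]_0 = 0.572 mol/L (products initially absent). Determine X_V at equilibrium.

X = 0.423

Let X = conversion of V; extent ξ = 0.572·X mol/L.
Concentrations: [V] = 0.572 − 0.572X; [R] = 1.72X.
K = [R]^3 / ([V]).
Equating to 1.16 (mol/L)^2: the physical root is X = 0.423.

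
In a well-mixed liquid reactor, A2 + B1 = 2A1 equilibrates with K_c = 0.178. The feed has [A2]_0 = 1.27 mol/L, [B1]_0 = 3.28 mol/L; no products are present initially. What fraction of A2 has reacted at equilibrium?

X = 0.273

Let X = conversion of A2; extent ξ = 1.27·X mol/L.
Concentrations: [A2] = 1.27 − 1.27X; [B1] = 3.28 − 1.27X; [A1] = 2.54X.
K_c = [A1]^2 / ([A2] [B1]).
Setting equal to 0.178 and solving for X on (0,1) gives X = 0.273.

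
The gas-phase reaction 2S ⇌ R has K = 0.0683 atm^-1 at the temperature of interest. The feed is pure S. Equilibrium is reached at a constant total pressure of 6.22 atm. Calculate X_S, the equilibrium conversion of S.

X = 0.391

Take 1 mol S as basis and let X be its fractional conversion, so ξ = 0.5X.
At extent ξ: n_S = 1 − X; n_R = 0.5X.
n_T = Σnᵢ = 1 − 0.5X.
y_i = n_i/n_T, p_i = y_i·P. K = p_R / (p_S^2).
Setting this equal to 0.0683 atm^-1 and taking the physical root (0 < X < 1) gives X = 0.391.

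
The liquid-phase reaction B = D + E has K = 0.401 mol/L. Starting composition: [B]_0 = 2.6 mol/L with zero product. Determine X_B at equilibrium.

Let X = conversion of B; extent ξ = 2.6·X mol/L.
Concentrations: [B] = 2.6 − 2.6X; [D] = 2.6X; [E] = 2.6X.
K = [D] [E] / ([B]).
Setting equal to 0.401 and solving for X on (0,1) gives X = 0.323.

X = 0.323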